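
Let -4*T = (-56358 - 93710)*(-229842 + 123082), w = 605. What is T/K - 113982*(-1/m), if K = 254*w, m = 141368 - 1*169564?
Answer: -5647568754913/216643966 ≈ -26068.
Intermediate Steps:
T = -4005314920 (T = -(-56358 - 93710)*(-229842 + 123082)/4 = -(-37517)*(-106760) = -1/4*16021259680 = -4005314920)
m = -28196 (m = 141368 - 169564 = -28196)
K = 153670 (K = 254*605 = 153670)
T/K - 113982*(-1/m) = -4005314920/153670 - 113982/((-1*(-28196))) = -4005314920*1/153670 - 113982/28196 = -400531492/15367 - 113982*1/28196 = -400531492/15367 - 56991/14098 = -5647568754913/216643966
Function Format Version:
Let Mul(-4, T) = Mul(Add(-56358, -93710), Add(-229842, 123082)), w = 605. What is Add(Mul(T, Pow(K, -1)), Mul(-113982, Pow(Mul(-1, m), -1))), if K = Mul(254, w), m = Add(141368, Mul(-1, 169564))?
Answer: Rational(-5647568754913, 216643966) ≈ -26068.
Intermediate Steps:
T = -4005314920 (T = Mul(Rational(-1, 4), Mul(Add(-56358, -93710), Add(-229842, 123082))) = Mul(Rational(-1, 4), Mul(-150068, -106760)) = Mul(Rational(-1, 4), 16021259680) = -4005314920)
m = -28196 (m = Add(141368, -169564) = -28196)
K = 153670 (K = Mul(254, 605) = 153670)
Add(Mul(T, Pow(K, -1)), Mul(-113982, Pow(Mul(-1, m), -1))) = Add(Mul(-4005314920, Pow(153670, -1)), Mul(-113982, Pow(Mul(-1, -28196), -1))) = Add(Mul(-4005314920, Rational(1, 153670)), Mul(-113982, Pow(28196, -1))) = Add(Rational(-400531492, 15367), Mul(-113982, Rational(1, 28196))) = Add(Rational(-400531492, 15367), Rational(-56991, 14098)) = Rational(-5647568754913, 216643966)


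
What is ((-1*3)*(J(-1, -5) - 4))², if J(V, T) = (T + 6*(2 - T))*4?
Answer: 186624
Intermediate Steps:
J(V, T) = 48 - 20*T (J(V, T) = (T + (12 - 6*T))*4 = (12 - 5*T)*4 = 48 - 20*T)
((-1*3)*(J(-1, -5) - 4))² = ((-1*3)*((48 - 20*(-5)) - 4))² = (-3*((48 + 100) - 4))² = (-3*(148 - 4))² = (-3*144)² = (-432)² = 186624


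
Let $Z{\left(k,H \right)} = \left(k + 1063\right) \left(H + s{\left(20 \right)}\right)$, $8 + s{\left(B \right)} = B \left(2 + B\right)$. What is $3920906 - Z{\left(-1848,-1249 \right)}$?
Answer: $3279561$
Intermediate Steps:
$s{\left(B \right)} = -8 + B \left(2 + B\right)$
$Z{\left(k,H \right)} = \left(432 + H\right) \left(1063 + k\right)$ ($Z{\left(k,H \right)} = \left(k + 1063\right) \left(H + \left(-8 + 20^{2} + 2 \cdot 20\right)\right) = \left(1063 + k\right) \left(H + \left(-8 + 400 + 40\right)\right) = \left(1063 + k\right) \left(H + 432\right) = \left(1063 + k\right) \left(432 + H\right) = \left(432 + H\right) \left(1063 + k\right)$)
$3920906 - Z{\left(-1848,-1249 \right)} = 3920906 - \left(459216 + 432 \left(-1848\right) + 1063 \left(-1249\right) - -2308152\right) = 3920906 - \left(459216 - 798336 - 1327687 + 2308152\right) = 3920906 - 641345 = 3279561$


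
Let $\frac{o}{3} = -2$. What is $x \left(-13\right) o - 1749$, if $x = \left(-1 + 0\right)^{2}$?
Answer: $-1671$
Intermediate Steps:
$o = -6$ ($o = 3 \left(-2\right) = -6$)
$x = 1$ ($x = \left(-1\right)^{2} = 1$)
$x \left(-13\right) o - 1749 = 1 \left(-13\right) \left(-6\right) - 1749 = \left(-13\right) \left(-6\right) - 1749 = 78 - 1749 = -1671$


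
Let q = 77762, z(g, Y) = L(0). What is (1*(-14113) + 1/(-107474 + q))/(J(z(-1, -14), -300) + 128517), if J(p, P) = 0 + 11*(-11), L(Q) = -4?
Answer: -419325457/3814901952 ≈ -0.10992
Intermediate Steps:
z(g, Y) = -4
J(p, P) = -121 (J(p, P) = 0 - 121 = -121)
(1*(-14113) + 1/(-107474 + q))/(J(z(-1, -14), -300) + 128517) = (1*(-14113) + 1/(-107474 + 77762))/(-121 + 128517) = (-14113 + 1/(-29712))/128396 = (-14113 - 1/29712)*(1/128396) = -419325457/29712*1/128396 = -419325457/3814901952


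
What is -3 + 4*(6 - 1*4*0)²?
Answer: 141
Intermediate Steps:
-3 + 4*(6 - 1*4*0)² = -3 + 4*(6 - 4*0)² = -3 + 4*(6 + 0)² = -3 + 4*6² = -3 + 4*36 = -3 + 144 = 141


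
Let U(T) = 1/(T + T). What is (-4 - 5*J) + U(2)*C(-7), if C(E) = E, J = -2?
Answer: 17/4 ≈ 4.2500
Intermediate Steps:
U(T) = 1/(2*T)
(-4 - 5*J) + U(2)*C(-7) = (-4 - 5*(-2)) + ((½)/2)*(-7) = (-4 + 10) + ((½)*(½))*(-7) = 6 + (¼)*(-7) = 6 - 7/4 = 17/4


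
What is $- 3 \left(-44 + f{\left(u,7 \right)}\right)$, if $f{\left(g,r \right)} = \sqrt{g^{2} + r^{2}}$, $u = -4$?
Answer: $132 - 3 \sqrt{65} \approx 107.81$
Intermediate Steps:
$- 3 \left(-44 + f{\left(u,7 \right)}\right) = - 3 \left(-44 + \sqrt{\left(-4\right)^{2} + 7^{2}}\right) = - 3 \left(-44 + \sqrt{16 + 49}\right) = - 3 \left(-44 + \sqrt{65}\right) = 132 - 3 \sqrt{65}$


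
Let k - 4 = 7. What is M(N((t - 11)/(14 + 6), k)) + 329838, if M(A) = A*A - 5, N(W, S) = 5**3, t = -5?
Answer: 345458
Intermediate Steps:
k = 11 (k = 4 + 7 = 11)
N(W, S) = 125
M(A) = -5 + A**2 (M(A) = A**2 - 5 = -5 + A**2)
M(N((t - 11)/(14 + 6), k)) + 329838 = (-5 + 125**2) + 329838 = (-5 + 15625) + 329838 = 15620 + 329838 = 345458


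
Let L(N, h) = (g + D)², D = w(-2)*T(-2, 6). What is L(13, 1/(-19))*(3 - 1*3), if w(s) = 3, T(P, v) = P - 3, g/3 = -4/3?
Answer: 0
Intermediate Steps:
g = -4 (g = 3*(-4/3) = -4)
T(P, v) = -3 + P
D = -15 (D = 3*(-3 - 2) = 3*(-5) = -15)
L(N, h) = 361 (L(N, h) = (-4 - 15)² = (-19)² = 361)
L(13, 1/(-19))*(3 - 1*3) = 361*(3 - 1*3) = 361*(3 - 3) = 361*0 = 0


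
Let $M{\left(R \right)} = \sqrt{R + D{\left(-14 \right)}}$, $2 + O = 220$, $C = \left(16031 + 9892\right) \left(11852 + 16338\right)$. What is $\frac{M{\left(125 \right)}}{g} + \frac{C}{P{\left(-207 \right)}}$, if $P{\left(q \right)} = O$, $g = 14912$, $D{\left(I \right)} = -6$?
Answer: $\frac{365384685}{109} + \frac{\sqrt{119}}{14912} \approx 3.3522 \cdot 10^{6}$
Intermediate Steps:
$C = 730769370$ ($C = 25923 \cdot 28190 = 730769370$)
$O = 218$ ($O = -2 + 220 = 218$)
$P{\left(q \right)} = 218$
$M{\left(R \right)} = \sqrt{-6 + R}$ ($M{\left(R \right)} = \sqrt{R - 6} = \sqrt{-6 + R}$)
$\frac{M{\left(125 \right)}}{g} + \frac{C}{P{\left(-207 \right)}} = \frac{\sqrt{-6 + 125}}{14912} + \frac{730769370}{218} = \sqrt{119} \cdot \frac{1}{14912} + 730769370 \cdot \frac{1}{218} = \frac{\sqrt{119}}{14912} + \frac{365384685}{109} = \frac{365384685}{109} + \frac{\sqrt{119}}{14912}$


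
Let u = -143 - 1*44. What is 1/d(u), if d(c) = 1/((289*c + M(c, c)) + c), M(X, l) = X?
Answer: -54417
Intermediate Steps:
u = -187 (u = -143 - 44 = -187)
d(c) = 1/(291*c) (d(c) = 1/((289*c + c) + c) = 1/(290*c + c) = 1/(291*c))
1/d(u) = 1/((1/291)/(-187)) = 1/((1/291)*(-1/187)) = 1/(-1/54417) = -54417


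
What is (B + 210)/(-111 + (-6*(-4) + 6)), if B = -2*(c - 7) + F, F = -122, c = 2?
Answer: -98/81 ≈ -1.2099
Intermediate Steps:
B = -112 (B = -2*(2 - 7) - 122 = -2*(-5) - 122 = 10 - 122 = -112)
(B + 210)/(-111 + (-6*(-4) + 6)) = (-112 + 210)/(-111 + (-6*(-4) + 6)) = 98/(-111 + (24 + 6)) = 98/(-111 + 30) = 98/(-81) = 98*(-1/81) = -98/81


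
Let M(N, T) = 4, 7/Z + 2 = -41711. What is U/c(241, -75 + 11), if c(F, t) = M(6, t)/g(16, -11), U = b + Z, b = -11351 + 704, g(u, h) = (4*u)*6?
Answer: -6090765504/5959 ≈ -1.0221e+6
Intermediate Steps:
Z = -1/5959 (Z = 7/(-2 - 41711) = 7/(-41713) = 7*(-1/41713) = -1/5959 ≈ -0.00016781)
g(u, h) = 24*u
b = -10647
U = -63445474/5959 (U = -10647 - 1/5959 = -63445474/5959 ≈ -10647.)
c(F, t) = 1/96 (c(F, t) = 4/((24*16)) = 4/384 = 4*(1/384) = 1/96)
U/c(241, -75 + 11) = -63445474/(5959*1/96) = -63445474/5959*96 = -6090765504/5959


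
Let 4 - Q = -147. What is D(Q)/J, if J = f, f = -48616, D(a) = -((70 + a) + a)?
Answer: 93/12154 ≈ 0.0076518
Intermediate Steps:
Q = 151 (Q = 4 - 1*(-147) = 4 + 147 = 151)
D(a) = -70 - 2*a (D(a) = -(70 + 2*a) = -70 - 2*a)
J = -48616
D(Q)/J = (-70 - 2*151)/(-48616) = (-70 - 302)*(-1/48616) = -372*(-1/48616) = 93/12154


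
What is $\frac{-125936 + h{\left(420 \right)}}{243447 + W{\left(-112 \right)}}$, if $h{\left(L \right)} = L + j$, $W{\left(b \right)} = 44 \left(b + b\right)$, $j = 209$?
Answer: $- \frac{125307}{233591} \approx -0.53644$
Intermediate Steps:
$W{\left(b \right)} = 88 b$ ($W{\left(b \right)} = 44 \cdot 2 b = 88 b$)
$h{\left(L \right)} = 209 + L$ ($h{\left(L \right)} = L + 209 = 209 + L$)
$\frac{-125936 + h{\left(420 \right)}}{243447 + W{\left(-112 \right)}} = \frac{-125936 + \left(209 + 420\right)}{243447 + 88 \left(-112\right)} = \frac{-125936 + 629}{243447 - 9856} = - \frac{125307}{233591}$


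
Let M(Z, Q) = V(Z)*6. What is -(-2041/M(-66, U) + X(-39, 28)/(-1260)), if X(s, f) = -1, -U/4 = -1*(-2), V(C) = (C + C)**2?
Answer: 68531/3659040 ≈ 0.018729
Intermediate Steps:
V(C) = 4*C**2 (V(C) = (2*C)**2 = 4*C**2)
U = -8 (U = -(-4)*(-2) = -4*2 = -8)
M(Z, Q) = 24*Z**2 (M(Z, Q) = (4*Z**2)*6 = 24*Z**2)
-(-2041/M(-66, U) + X(-39, 28)/(-1260)) = -(-2041/(24*(-66)**2) - 1/(-1260)) = -(-2041/(24*4356) - 1*(-1/1260)) = -(-2041/104544 + 1/1260) = -1*(-68531/3659040) = 68531/3659040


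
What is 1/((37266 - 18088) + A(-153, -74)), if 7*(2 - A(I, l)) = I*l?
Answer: 7/122938 ≈ 5.6939e-5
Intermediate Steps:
A(I, l) = 2 - I*l/7
1/((37266 - 18088) + A(-153, -74)) = 1/((37266 - 18088) + (2 - 1/7*(-153)*(-74))) = 1/(19178 + (2 - 11322/7)) = 1/(19178 - 11308/7) = 1/(122938/7) = 7/122938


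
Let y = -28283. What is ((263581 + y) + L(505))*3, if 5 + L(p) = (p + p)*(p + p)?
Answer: 3766179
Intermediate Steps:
L(p) = -5 + 4*p² (L(p) = -5 + (p + p)*(p + p) = -5 + (2*p)*(2*p) = -5 + 4*p²)
((263581 + y) + L(505))*3 = ((263581 - 28283) + (-5 + 4*505²))*3 = (235298 + (-5 + 4*255025))*3 = (235298 + (-5 + 1020100))*3 = (235298 + 1020095)*3 = 1255393*3 = 3766179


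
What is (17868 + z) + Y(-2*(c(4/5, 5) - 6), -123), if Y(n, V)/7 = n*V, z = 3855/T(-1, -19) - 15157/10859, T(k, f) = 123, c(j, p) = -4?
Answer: 301834290/445219 ≈ 677.95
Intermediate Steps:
z = 13332378/445219 (z = 3855/123 - 15157/10859 = 3855*(1/123) - 15157*1/10859 = 1285/41 - 15157/10859 = 13332378/445219 ≈ 29.946)
Y(n, V) = 7*V*n (Y(n, V) = 7*(n*V) = 7*(V*n) = 7*V*n)
(17868 + z) + Y(-2*(c(4/5, 5) - 6), -123) = (17868 + 13332378/445219) + 7*(-123)*(-2*(-4 - 6)) = 7968505470/445219 + 7*(-123)*(-2*(-10)) = 7968505470/445219 + 7*(-123)*20 = 7968505470/445219 - 17220 = 301834290/445219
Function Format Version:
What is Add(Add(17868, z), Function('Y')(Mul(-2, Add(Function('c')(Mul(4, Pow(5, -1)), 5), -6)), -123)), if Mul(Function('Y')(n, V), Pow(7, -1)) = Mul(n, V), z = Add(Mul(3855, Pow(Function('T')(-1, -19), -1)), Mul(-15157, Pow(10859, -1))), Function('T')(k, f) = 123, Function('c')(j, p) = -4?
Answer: Rational(301834290, 445219) ≈ 677.95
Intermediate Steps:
z = Rational(13332378, 445219) (z = Add(Mul(3855, Pow(123, -1)), Mul(-15157, Pow(10859, -1))) = Add(Mul(3855, Rational(1, 123)), Mul(-15157, Rational(1, 10859))) = Add(Rational(1285, 41), Rational(-15157, 10859)) = Rational(13332378, 445219) ≈ 29.946)
Function('Y')(n, V) = Mul(7, V, n) (Function('Y')(n, V) = Mul(7, Mul(n, V)) = Mul(7, Mul(V, n)) = Mul(7, V, n))
Add(Add(17868, z), Function('Y')(Mul(-2, Add(Function('c')(Mul(4, Pow(5, -1)), 5), -6)), -123)) = Add(Add(17868, Rational(13332378, 445219)), Mul(7, -123, Mul(-2, Add(-4, -6)))) = Add(Rational(7968505470, 445219), Mul(7, -123, Mul(-2, -10))) = Add(Rational(7968505470, 445219), Mul(7, -123, 20)) = Add(Rational(7968505470, 445219), -17220) = Rational(301834290, 445219)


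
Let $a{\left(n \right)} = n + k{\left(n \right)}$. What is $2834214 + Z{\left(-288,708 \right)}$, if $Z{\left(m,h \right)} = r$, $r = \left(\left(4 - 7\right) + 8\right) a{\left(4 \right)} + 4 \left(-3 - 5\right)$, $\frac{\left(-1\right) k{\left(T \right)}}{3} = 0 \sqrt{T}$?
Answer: $2834202$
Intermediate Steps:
$k{\left(T \right)} = 0$ ($k{\left(T \right)} = - 3 \cdot 0 \sqrt{T} = \left(-3\right) 0 = 0$)
$a{\left(n \right)} = n$ ($a{\left(n \right)} = n + 0 = n$)
$r = -12$ ($r = \left(\left(4 - 7\right) + 8\right) 4 + 4 \left(-3 - 5\right) = \left(-3 + 8\right) 4 + 4 \left(-8\right) = 5 \cdot 4 - 32 = 20 - 32 = -12$)
$Z{\left(m,h \right)} = -12$
$2834214 + Z{\left(-288,708 \right)} = 2834214 - 12 = 2834202$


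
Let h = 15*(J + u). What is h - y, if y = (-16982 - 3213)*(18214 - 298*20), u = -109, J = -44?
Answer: 247467235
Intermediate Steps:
h = -2295 (h = 15*(-44 - 109) = 15*(-153) = -2295)
y = -247469530 (y = -20195*(18214 - 5960) = -20195*12254 = -247469530)
h - y = -2295 - 1*(-247469530) = -2295 + 247469530 = 247467235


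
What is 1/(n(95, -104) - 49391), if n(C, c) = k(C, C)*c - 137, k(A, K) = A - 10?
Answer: -1/58368 ≈ -1.7133e-5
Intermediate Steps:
k(A, K) = -10 + A
n(C, c) = -137 + c*(-10 + C) (n(C, c) = (-10 + C)*c - 137 = c*(-10 + C) - 137 = -137 + c*(-10 + C))
1/(n(95, -104) - 49391) = 1/((-137 - 104*(-10 + 95)) - 49391) = 1/((-137 - 104*85) - 49391) = 1/((-137 - 8840) - 49391) = 1/(-8977 - 49391) = 1/(-58368) = -1/58368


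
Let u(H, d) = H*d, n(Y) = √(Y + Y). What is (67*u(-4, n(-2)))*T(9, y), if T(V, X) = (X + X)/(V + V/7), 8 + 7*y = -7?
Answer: 670*I/3 ≈ 223.33*I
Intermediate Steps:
y = -15/7 (y = -8/7 + (⅐)*(-7) = -8/7 - 1 = -15/7 ≈ -2.1429)
n(Y) = √2*√Y (n(Y) = √(2*Y) = √2*√Y)
T(V, X) = 7*X/(4*V) (T(V, X) = (2*X)/(V + V*(⅐)) = (2*X)/(V + V/7) = (2*X)/((8*V/7)) = (2*X)*(7/(8*V)) = 7*X/(4*V))
(67*u(-4, n(-2)))*T(9, y) = (67*(-4*√2*√(-2)))*((7/4)*(-15/7)/9) = (67*(-4*√2*I*√2))*((7/4)*(-15/7)*(⅑)) = (67*(-8*I))*(-5/12) = -536*I*(-5/12) = 670*I/3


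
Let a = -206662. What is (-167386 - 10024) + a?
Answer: -384072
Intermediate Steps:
(-167386 - 10024) + a = (-167386 - 10024) - 206662 = -177410 - 206662 = -384072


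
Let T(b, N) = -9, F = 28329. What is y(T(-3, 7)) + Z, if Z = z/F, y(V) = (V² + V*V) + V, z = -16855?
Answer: 4317482/28329 ≈ 152.41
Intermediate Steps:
y(V) = V + 2*V² (y(V) = (V² + V²) + V = 2*V² + V = V + 2*V²)
Z = -16855/28329 ≈ -0.59497
y(T(-3, 7)) + Z = -9*(1 + 2*(-9)) - 16855/28329 = -9*(1 - 18) - 16855/28329 = -9*(-17) - 16855/28329 = 153 - 16855/28329 = 4317482/28329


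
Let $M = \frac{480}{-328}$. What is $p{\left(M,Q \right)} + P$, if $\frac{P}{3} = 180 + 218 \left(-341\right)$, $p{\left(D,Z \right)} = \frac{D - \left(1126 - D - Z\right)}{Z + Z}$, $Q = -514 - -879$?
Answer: $- \frac{6658678141}{29930} \approx -2.2248 \cdot 10^{5}$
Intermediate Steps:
$M = - \frac{60}{41}$ ($M = 480 \left(- \frac{1}{328}\right) = - \frac{60}{41} \approx -1.4634$)
$Q = 365$ ($Q = -514 + 879 = 365$)
$p{\left(D,Z \right)} = \frac{-1126 + Z + 2 D}{2 Z}$ ($p{\left(D,Z \right)} = \frac{D + \left(-1126 + D + Z\right)}{2 Z} = \left(-1126 + Z + 2 D\right) \frac{1}{2 Z} = \frac{-1126 + Z + 2 D}{2 Z}$)
$P = -222474$ ($P = 3 \left(180 + 218 \left(-341\right)\right) = 3 \left(180 - 74338\right) = 3 \left(-74158\right) = -222474$)
$p{\left(M,Q \right)} + P = \frac{-563 - \frac{60}{41} + \frac{1}{2} \cdot 365}{365} - 222474 = \frac{-563 - \frac{60}{41} + \frac{365}{2}}{365} - 222474 = \frac{1}{365} \left(- \frac{31321}{82}\right) - 222474 = - \frac{31321}{29930} - 222474 = - \frac{6658678141}{29930}$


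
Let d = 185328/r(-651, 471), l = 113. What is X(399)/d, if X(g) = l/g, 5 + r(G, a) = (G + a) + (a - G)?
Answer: 105881/73945872 ≈ 0.0014319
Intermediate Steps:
r(G, a) = -5 + 2*a (r(G, a) = -5 + ((G + a) + (a - G)) = -5 + 2*a)
X(g) = 113/g
d = 185328/937 (d = 185328/(-5 + 2*471) = 185328/(-5 + 942) = 185328/937 ≈ 197.79)
X(399)/d = (113/399)/(185328/937) = (113*(1/399))*(937/185328) = (113/399)*(937/185328) = 105881/73945872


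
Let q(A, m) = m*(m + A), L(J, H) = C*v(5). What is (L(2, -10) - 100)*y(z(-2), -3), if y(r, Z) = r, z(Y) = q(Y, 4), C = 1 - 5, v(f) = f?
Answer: -960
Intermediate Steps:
C = -4
L(J, H) = -20 (L(J, H) = -4*5 = -20)
q(A, m) = m*(A + m)
z(Y) = 16 + 4*Y (z(Y) = 4*(Y + 4) = 4*(4 + Y) = 16 + 4*Y)
(L(2, -10) - 100)*y(z(-2), -3) = (-20 - 100)*(16 + 4*(-2)) = -120*(16 - 8) = -120*8 = -960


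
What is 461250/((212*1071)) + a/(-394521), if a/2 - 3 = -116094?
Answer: 4346114791/1658829298 ≈ 2.6200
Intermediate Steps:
a = -232182 (a = 6 + 2*(-116094) = 6 - 232188 = -232182)
461250/((212*1071)) + a/(-394521) = 461250/((212*1071)) - 232182/(-394521) = 461250/227052 - 232182*(-1/394521) = 461250*(1/227052) + 77394/131507 = 25625/12614 + 77394/131507 = 4346114791/1658829298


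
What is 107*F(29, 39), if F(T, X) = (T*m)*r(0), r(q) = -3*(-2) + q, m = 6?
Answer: 111708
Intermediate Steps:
r(q) = 6 + q
F(T, X) = 36*T (F(T, X) = (T*6)*(6 + 0) = (6*T)*6 = 36*T)
107*F(29, 39) = 107*(36*29) = 107*1044 = 111708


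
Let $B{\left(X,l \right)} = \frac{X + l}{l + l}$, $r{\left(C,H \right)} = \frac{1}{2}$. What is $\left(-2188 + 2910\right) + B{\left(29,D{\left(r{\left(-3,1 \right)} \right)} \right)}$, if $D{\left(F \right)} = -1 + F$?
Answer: $\frac{1387}{2} \approx 693.5$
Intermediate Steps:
$r{\left(C,H \right)} = \frac{1}{2}$
$B{\left(X,l \right)} = \frac{X + l}{2 l}$
$\left(-2188 + 2910\right) + B{\left(29,D{\left(r{\left(-3,1 \right)} \right)} \right)} = \left(-2188 + 2910\right) + \frac{29 + \left(-1 + \frac{1}{2}\right)}{2 \left(-1 + \frac{1}{2}\right)} = 722 + \frac{29 - \frac{1}{2}}{2 \left(- \frac{1}{2}\right)} = 722 + \frac{1}{2} \left(-2\right) \frac{57}{2} = 722 - \frac{57}{2} = \frac{1387}{2}$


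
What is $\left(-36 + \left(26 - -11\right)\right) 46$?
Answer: $46$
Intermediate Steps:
$\left(-36 + \left(26 - -11\right)\right) 46 = \left(-36 + \left(26 + 11\right)\right) 46 = \left(-36 + 37\right) 46 = 1 \cdot 46 = 46$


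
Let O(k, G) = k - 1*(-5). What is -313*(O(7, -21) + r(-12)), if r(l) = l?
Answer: 0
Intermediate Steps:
O(k, G) = 5 + k (O(k, G) = k + 5 = 5 + k)
-313*(O(7, -21) + r(-12)) = -313*((5 + 7) - 12) = -313*(12 - 12) = -313*0 = 0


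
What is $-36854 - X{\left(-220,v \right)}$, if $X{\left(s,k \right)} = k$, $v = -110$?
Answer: $-36744$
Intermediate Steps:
$-36854 - X{\left(-220,v \right)} = -36854 - -110 = -36854 + 110 = -36744$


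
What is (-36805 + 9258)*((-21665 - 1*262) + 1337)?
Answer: 567192730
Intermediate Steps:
(-36805 + 9258)*((-21665 - 1*262) + 1337) = -27547*((-21665 - 262) + 1337) = -27547*(-21927 + 1337) = -27547*(-20590) = 567192730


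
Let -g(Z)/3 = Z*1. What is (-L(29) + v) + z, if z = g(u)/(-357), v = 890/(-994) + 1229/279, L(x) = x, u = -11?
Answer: -60305572/2357271 ≈ -25.583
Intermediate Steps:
v = 486658/138663 (v = 890*(-1/994) + 1229*(1/279) = -445/497 + 1229/279 = 486658/138663 ≈ 3.5096)
g(Z) = -3*Z
z = -11/119 (z = -3*(-11)/(-357) = 33*(-1/357) = -11/119 ≈ -0.092437)
(-L(29) + v) + z = (-1*29 + 486658/138663) - 11/119 = (-29 + 486658/138663) - 11/119 = -3534569/138663 - 11/119 = -60305572/2357271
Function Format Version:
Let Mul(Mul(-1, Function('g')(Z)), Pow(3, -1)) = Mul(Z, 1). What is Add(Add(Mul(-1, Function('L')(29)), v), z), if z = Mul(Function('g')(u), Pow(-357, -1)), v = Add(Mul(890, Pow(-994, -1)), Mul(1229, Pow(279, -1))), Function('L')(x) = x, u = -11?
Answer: Rational(-60305572, 2357271) ≈ -25.583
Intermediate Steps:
v = Rational(486658, 138663) (v = Add(Mul(890, Rational(-1, 994)), Mul(1229, Rational(1, 279))) = Add(Rational(-445, 497), Rational(1229, 279)) = Rational(486658, 138663) ≈ 3.5096)
Function('g')(Z) = Mul(-3, Z) (Function('g')(Z) = Mul(-3, Mul(Z, 1)) = Mul(-3, Z))
z = Rational(-11, 119) (z = Mul(Mul(-3, -11), Pow(-357, -1)) = Mul(33, Rational(-1, 357)) = Rational(-11, 119) ≈ -0.092437)
Add(Add(Mul(-1, Function('L')(29)), v), z) = Add(Add(Mul(-1, 29), Rational(486658, 138663)), Rational(-11, 119)) = Add(Add(-29, Rational(486658, 138663)), Rational(-11, 119)) = Add(Rational(-3534569, 138663), Rational(-11, 119)) = Rational(-60305572, 2357271)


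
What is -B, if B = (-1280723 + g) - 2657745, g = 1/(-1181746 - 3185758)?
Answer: 17201274743873/4367504 ≈ 3.9385e+6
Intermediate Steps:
g = -1/4367504 (g = 1/(-4367504) = -1/4367504 ≈ -2.2896e-7)
B = -17201274743873/4367504 (B = (-1280723 - 1/4367504) - 2657745 = -5593562825393/4367504 - 2657745 = -17201274743873/4367504 ≈ -3.9385e+6)
-B = -1*(-17201274743873/4367504) = 17201274743873/4367504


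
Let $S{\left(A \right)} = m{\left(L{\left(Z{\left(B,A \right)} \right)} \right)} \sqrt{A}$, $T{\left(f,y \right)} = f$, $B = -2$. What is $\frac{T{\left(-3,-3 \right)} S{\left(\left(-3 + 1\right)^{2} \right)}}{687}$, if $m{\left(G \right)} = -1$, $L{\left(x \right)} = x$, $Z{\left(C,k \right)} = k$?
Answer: $\frac{2}{229} \approx 0.0087336$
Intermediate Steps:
$S{\left(A \right)} = - \sqrt{A}$
$\frac{T{\left(-3,-3 \right)} S{\left(\left(-3 + 1\right)^{2} \right)}}{687} = \frac{\left(-3\right) \left(- \sqrt{\left(-3 + 1\right)^{2}}\right)}{687} = - 3 \left(- \sqrt{\left(-2\right)^{2}}\right) \frac{1}{687} = - 3 \left(- \sqrt{4}\right) \frac{1}{687} = - 3 \left(\left(-1\right) 2\right) \frac{1}{687} = \left(-3\right) \left(-2\right) \frac{1}{687} = 6 \cdot \frac{1}{687} = \frac{2}{229}$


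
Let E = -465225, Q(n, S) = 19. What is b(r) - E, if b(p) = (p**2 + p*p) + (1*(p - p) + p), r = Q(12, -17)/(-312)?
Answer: 22643428597/48672 ≈ 4.6523e+5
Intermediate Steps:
r = -19/312 (r = 19/(-312) = 19*(-1/312) = -19/312 ≈ -0.060897)
b(p) = p + 2*p**2 (b(p) = (p**2 + p**2) + (1*0 + p) = 2*p**2 + (0 + p) = 2*p**2 + p = p + 2*p**2)
b(r) - E = -19*(1 + 2*(-19/312))/312 - 1*(-465225) = -19*(1 - 19/156)/312 + 465225 = -19/312*137/156 + 465225 = -2603/48672 + 465225 = 22643428597/48672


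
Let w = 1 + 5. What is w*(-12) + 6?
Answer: -66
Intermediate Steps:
w = 6
w*(-12) + 6 = 6*(-12) + 6 = -72 + 6 = -66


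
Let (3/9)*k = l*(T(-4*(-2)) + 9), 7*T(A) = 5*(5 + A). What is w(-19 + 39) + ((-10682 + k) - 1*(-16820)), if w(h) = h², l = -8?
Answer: 42694/7 ≈ 6099.1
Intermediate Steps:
T(A) = 25/7 + 5*A/7 (T(A) = (5*(5 + A))/7 = (25 + 5*A)/7 = 25/7 + 5*A/7)
k = -3072/7 (k = 3*(-8*((25/7 + 5*(-4*(-2))/7) + 9)) = 3*(-8*((25/7 + (5/7)*8) + 9)) = 3*(-8*((25/7 + 40/7) + 9)) = 3*(-8*(65/7 + 9)) = 3*(-8*128/7) = 3*(-1024/7) = -3072/7 ≈ -438.86)
w(-19 + 39) + ((-10682 + k) - 1*(-16820)) = (-19 + 39)² + ((-10682 - 3072/7) - 1*(-16820)) = 20² + (-77846/7 + 16820) = 400 + 39894/7 = 42694/7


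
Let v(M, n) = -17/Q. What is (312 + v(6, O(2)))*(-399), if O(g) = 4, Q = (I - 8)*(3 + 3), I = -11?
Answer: -249095/2 ≈ -1.2455e+5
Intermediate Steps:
Q = -114 (Q = (-11 - 8)*(3 + 3) = -19*6 = -114)
v(M, n) = 17/114 (v(M, n) = -17/(-114) = -17*(-1/114) = 17/114)
(312 + v(6, O(2)))*(-399) = (312 + 17/114)*(-399) = (35585/114)*(-399) = -249095/2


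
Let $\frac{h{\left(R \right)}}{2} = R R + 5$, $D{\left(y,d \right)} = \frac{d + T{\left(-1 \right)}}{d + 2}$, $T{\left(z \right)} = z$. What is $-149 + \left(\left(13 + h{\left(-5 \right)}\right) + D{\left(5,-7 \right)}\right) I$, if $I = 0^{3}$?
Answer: $-149$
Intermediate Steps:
$I = 0$
$D{\left(y,d \right)} = \frac{-1 + d}{2 + d}$ ($D{\left(y,d \right)} = \frac{d - 1}{d + 2} = \frac{-1 + d}{2 + d}$)
$h{\left(R \right)} = 10 + 2 R^{2}$ ($h{\left(R \right)} = 2 \left(R R + 5\right) = 2 \left(R^{2} + 5\right) = 2 \left(5 + R^{2}\right) = 10 + 2 R^{2}$)
$-149 + \left(\left(13 + h{\left(-5 \right)}\right) + D{\left(5,-7 \right)}\right) I = -149 + \left(\left(13 + \left(10 + 2 \left(-5\right)^{2}\right)\right) + \frac{-1 - 7}{2 - 7}\right) 0 = -149 + \left(\left(13 + \left(10 + 2 \cdot 25\right)\right) + \frac{1}{-5} \left(-8\right)\right) 0 = -149 + \left(\left(13 + \left(10 + 50\right)\right) - - \frac{8}{5}\right) 0 = -149 + \left(\left(13 + 60\right) + \frac{8}{5}\right) 0 = -149 + \left(73 + \frac{8}{5}\right) 0 = -149 + \frac{373}{5} \cdot 0 = -149 + 0 = -149$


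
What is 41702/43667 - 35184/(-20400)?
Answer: 49731261/18558475 ≈ 2.6797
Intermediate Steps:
41702/43667 - 35184/(-20400) = 41702*(1/43667) - 35184*(-1/20400) = 41702/43667 + 733/425 = 49731261/18558475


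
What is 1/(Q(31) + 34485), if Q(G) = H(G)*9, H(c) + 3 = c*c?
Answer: 1/43107 ≈ 2.3198e-5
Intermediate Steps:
H(c) = -3 + c² (H(c) = -3 + c*c = -3 + c²)
Q(G) = -27 + 9*G² (Q(G) = (-3 + G²)*9 = -27 + 9*G²)
1/(Q(31) + 34485) = 1/((-27 + 9*31²) + 34485) = 1/((-27 + 9*961) + 34485) = 1/((-27 + 8649) + 34485) = 1/(8622 + 34485) = 1/43107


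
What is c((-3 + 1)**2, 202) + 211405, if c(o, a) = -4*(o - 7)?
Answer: 211417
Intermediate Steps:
c(o, a) = 28 - 4*o (c(o, a) = -4*(-7 + o) = 28 - 4*o)
c((-3 + 1)**2, 202) + 211405 = (28 - 4*(-3 + 1)**2) + 211405 = (28 - 4*(-2)**2) + 211405 = (28 - 4*4) + 211405 = (28 - 16) + 211405 = 12 + 211405 = 211417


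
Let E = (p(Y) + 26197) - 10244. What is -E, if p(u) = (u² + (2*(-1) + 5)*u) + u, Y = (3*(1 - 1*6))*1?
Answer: -16118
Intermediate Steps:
Y = -15 (Y = (3*(1 - 6))*1 = (3*(-5))*1 = -15*1 = -15)
p(u) = u² + 4*u (p(u) = (u² + (-2 + 5)*u) + u = (u² + 3*u) + u = u² + 4*u)
E = 16118 (E = (-15*(4 - 15) + 26197) - 10244 = (-15*(-11) + 26197) - 10244 = (165 + 26197) - 10244 = 26362 - 10244 = 16118)
-E = -1*16118 = -16118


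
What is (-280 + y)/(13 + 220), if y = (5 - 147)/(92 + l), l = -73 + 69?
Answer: -12391/10252 ≈ -1.2086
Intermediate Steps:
l = -4
y = -71/44 (y = (5 - 147)/(92 - 4) = -142/88 = -142*1/88 = -71/44 ≈ -1.6136)
(-280 + y)/(13 + 220) = (-280 - 71/44)/(13 + 220) = -12391/44/233 = -12391/44*1/233 = -12391/10252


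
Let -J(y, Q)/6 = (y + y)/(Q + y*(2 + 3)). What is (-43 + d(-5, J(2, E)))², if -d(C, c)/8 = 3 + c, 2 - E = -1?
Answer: 461041/169 ≈ 2728.1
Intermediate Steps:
E = 3 (E = 2 - 1*(-1) = 2 + 1 = 3)
J(y, Q) = -12*y/(Q + 5*y) (J(y, Q) = -6*(y + y)/(Q + y*(2 + 3)) = -6*2*y/(Q + y*5) = -6*2*y/(Q + 5*y) = -12*y/(Q + 5*y))
d(C, c) = -24 - 8*c (d(C, c) = -8*(3 + c) = -24 - 8*c)
(-43 + d(-5, J(2, E)))² = (-43 + (-24 - (-96)*2/(3 + 5*2)))² = (-43 + (-24 - (-96)*2/(3 + 10)))² = (-43 + (-24 - (-96)*2/13))² = (-43 + (-24 - 8*(-24/13)))² = (-43 + (-24 + 192/13))² = (-43 - 120/13)² = (-679/13)² = 461041/169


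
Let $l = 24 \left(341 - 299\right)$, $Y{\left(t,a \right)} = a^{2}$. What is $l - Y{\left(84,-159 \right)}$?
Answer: $-24273$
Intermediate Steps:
$l = 1008$ ($l = 24 \cdot 42 = 1008$)
$l - Y{\left(84,-159 \right)} = 1008 - \left(-159\right)^{2} = 1008 - 25281 = -24273$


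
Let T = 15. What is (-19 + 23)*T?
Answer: 60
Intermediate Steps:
(-19 + 23)*T = (-19 + 23)*15 = 4*15 = 60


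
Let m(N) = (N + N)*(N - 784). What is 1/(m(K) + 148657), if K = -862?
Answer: 1/2986361 ≈ 3.3486e-7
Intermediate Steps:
m(N) = 2*N*(-784 + N) (m(N) = (2*N)*(-784 + N) = 2*N*(-784 + N))
1/(m(K) + 148657) = 1/(2*(-862)*(-784 - 862) + 148657) = 1/(2*(-862)*(-1646) + 148657) = 1/(2837704 + 148657) = 1/2986361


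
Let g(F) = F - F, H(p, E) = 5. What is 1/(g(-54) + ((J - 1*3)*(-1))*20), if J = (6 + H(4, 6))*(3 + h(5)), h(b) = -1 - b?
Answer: 1/720 ≈ 0.0013889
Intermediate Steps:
g(F) = 0
J = -33 (J = (6 + 5)*(3 + (-1 - 1*5)) = 11*(3 + (-1 - 5)) = 11*(3 - 6) = 11*(-3) = -33)
1/(g(-54) + ((J - 1*3)*(-1))*20) = 1/(0 + ((-33 - 1*3)*(-1))*20) = 1/(0 + ((-33 - 3)*(-1))*20) = 1/(0 - 36*(-1)*20) = 1/(0 + 36*20) = 1/(0 + 720) = 1/720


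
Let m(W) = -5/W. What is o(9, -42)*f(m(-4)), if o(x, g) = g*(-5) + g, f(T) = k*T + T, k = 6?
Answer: 1470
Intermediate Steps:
f(T) = 7*T (f(T) = 6*T + T = 7*T)
o(x, g) = -4*g (o(x, g) = -5*g + g = -4*g)
o(9, -42)*f(m(-4)) = (-4*(-42))*(7*(-5/(-4))) = 168*(7*(-5*(-1/4))) = 168*(7*(5/4)) = 168*(35/4) = 1470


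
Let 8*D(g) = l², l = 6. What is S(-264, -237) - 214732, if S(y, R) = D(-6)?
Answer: -429455/2 ≈ -2.1473e+5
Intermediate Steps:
D(g) = 9/2 (D(g) = (⅛)*6² = (⅛)*36 = 9/2)
S(y, R) = 9/2
S(-264, -237) - 214732 = 9/2 - 214732 = -429455/2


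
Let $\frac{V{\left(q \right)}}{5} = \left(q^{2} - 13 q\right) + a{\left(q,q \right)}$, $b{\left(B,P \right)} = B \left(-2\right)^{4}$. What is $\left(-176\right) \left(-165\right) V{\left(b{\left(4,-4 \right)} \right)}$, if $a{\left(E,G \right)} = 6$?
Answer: $474804000$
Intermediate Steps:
$b{\left(B,P \right)} = 16 B$ ($b{\left(B,P \right)} = B 16 = 16 B$)
$V{\left(q \right)} = 30 - 65 q + 5 q^{2}$ ($V{\left(q \right)} = 5 \left(\left(q^{2} - 13 q\right) + 6\right) = 5 \left(6 + q^{2} - 13 q\right) = 30 - 65 q + 5 q^{2}$)
$\left(-176\right) \left(-165\right) V{\left(b{\left(4,-4 \right)} \right)} = \left(-176\right) \left(-165\right) \left(30 - 65 \cdot 16 \cdot 4 + 5 \left(16 \cdot 4\right)^{2}\right) = 29040 \left(30 - 4160 + 5 \cdot 64^{2}\right) = 29040 \left(30 - 4160 + 5 \cdot 4096\right) = 29040 \left(30 - 4160 + 20480\right) = 29040 \cdot 16350 = 474804000$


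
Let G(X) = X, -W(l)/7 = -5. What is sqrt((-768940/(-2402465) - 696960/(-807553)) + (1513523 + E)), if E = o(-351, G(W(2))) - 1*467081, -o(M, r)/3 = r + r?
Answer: 2*sqrt(74443884530705434221787193)/16870589723 ≈ 1022.9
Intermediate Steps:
W(l) = 35 (W(l) = -7*(-5) = 35)
o(M, r) = -6*r (o(M, r) = -3*(r + r) = -6*r)
E = -467291 (E = -6*35 - 1*467081 = -210 - 467081 = -467291)
sqrt((-768940/(-2402465) - 696960/(-807553)) + (1513523 + E)) = sqrt((-768940/(-2402465) - 696960/(-807553)) + (1513523 - 467291)) = sqrt((-768940*(-1/2402465) - 696960*(-1/807553)) + 1046232) = sqrt((153788/480493 + 696960/807553) + 1046232) = sqrt(19959841828/16870589723 + 1046232) = sqrt(17650570786915564/16870589723) = 2*sqrt(74443884530705434221787193)/16870589723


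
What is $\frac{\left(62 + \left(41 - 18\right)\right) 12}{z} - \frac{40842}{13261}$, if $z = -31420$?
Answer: $- \frac{64839093}{20833031} \approx -3.1123$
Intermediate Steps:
$\frac{\left(62 + \left(41 - 18\right)\right) 12}{z} - \frac{40842}{13261} = \frac{\left(62 + \left(41 - 18\right)\right) 12}{-31420} - \frac{40842}{13261} = \left(62 + \left(41 - 18\right)\right) 12 \left(- \frac{1}{31420}\right) - \frac{40842}{13261} = \left(62 + 23\right) 12 \left(- \frac{1}{31420}\right) - \frac{40842}{13261} = 85 \cdot 12 \left(- \frac{1}{31420}\right) - \frac{40842}{13261} = 1020 \left(- \frac{1}{31420}\right) - \frac{40842}{13261} = - \frac{51}{1571} - \frac{40842}{13261} = - \frac{64839093}{20833031}$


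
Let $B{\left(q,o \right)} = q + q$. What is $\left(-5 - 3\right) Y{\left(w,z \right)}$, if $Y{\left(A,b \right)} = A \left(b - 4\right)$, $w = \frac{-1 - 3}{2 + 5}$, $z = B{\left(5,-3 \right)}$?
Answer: $\frac{192}{7} \approx 27.429$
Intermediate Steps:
$B{\left(q,o \right)} = 2 q$
$z = 10$ ($z = 2 \cdot 5 = 10$)
$w = - \frac{4}{7} \approx -0.57143$
$Y{\left(A,b \right)} = A \left(-4 + b\right)$
$\left(-5 - 3\right) Y{\left(w,z \right)} = \left(-5 - 3\right) \left(- \frac{4 \left(-4 + 10\right)}{7}\right) = - 8 \left(\left(- \frac{4}{7}\right) 6\right) = \left(-8\right) \left(- \frac{24}{7}\right) = \frac{192}{7}$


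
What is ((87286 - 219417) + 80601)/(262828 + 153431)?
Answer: -51530/416259 ≈ -0.12379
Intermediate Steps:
((87286 - 219417) + 80601)/(262828 + 153431) = (-132131 + 80601)/416259 = -51530*1/416259 = -51530/416259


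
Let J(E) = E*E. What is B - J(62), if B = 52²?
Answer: -1140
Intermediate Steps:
J(E) = E²
B = 2704
B - J(62) = 2704 - 1*62² = 2704 - 1*3844 = 2704 - 3844 = -1140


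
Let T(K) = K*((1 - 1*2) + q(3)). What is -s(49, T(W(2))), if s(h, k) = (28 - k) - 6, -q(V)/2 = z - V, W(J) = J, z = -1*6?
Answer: 12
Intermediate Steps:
z = -6
q(V) = 12 + 2*V (q(V) = -2*(-6 - V) = 12 + 2*V)
T(K) = 17*K (T(K) = K*((1 - 1*2) + (12 + 2*3)) = K*((1 - 2) + (12 + 6)) = K*(-1 + 18) = K*17 = 17*K)
s(h, k) = 22 - k
-s(49, T(W(2))) = -(22 - 17*2) = -(22 - 1*34) = -(22 - 34) = -1*(-12) = 12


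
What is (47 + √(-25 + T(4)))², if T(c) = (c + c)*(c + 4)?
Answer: (47 + √39)² ≈ 2835.0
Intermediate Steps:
T(c) = 2*c*(4 + c) (T(c) = (2*c)*(4 + c) = 2*c*(4 + c))
(47 + √(-25 + T(4)))² = (47 + √(-25 + 2*4*(4 + 4)))² = (47 + √(-25 + 2*4*8))² = (47 + √(-25 + 64))² = (47 + √39)²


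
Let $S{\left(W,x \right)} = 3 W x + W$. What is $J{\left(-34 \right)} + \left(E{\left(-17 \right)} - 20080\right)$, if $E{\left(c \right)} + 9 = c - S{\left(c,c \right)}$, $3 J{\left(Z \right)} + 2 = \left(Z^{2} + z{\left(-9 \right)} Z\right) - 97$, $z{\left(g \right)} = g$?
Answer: $- \frac{61505}{3} \approx -20502.0$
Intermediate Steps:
$S{\left(W,x \right)} = W + 3 W x$ ($S{\left(W,x \right)} = 3 W x + W = W + 3 W x$)
$J{\left(Z \right)} = -33 - 3 Z + \frac{Z^{2}}{3}$ ($J{\left(Z \right)} = - \frac{2}{3} + \frac{\left(Z^{2} - 9 Z\right) - 97}{3} = - \frac{2}{3} + \frac{-97 + Z^{2} - 9 Z}{3} = - \frac{2}{3} - \left(\frac{97}{3} + 3 Z - \frac{Z^{2}}{3}\right) = -33 - 3 Z + \frac{Z^{2}}{3}$)
$E{\left(c \right)} = -9 + c - c \left(1 + 3 c\right)$ ($E{\left(c \right)} = -9 - \left(- c + c \left(1 + 3 c\right)\right) = -9 + c - c \left(1 + 3 c\right)$)
$J{\left(-34 \right)} + \left(E{\left(-17 \right)} - 20080\right) = \left(-33 - -102 + \frac{\left(-34\right)^{2}}{3}\right) - \left(20089 + 867\right) = \left(-33 + 102 + \frac{1}{3} \cdot 1156\right) - 20956 = \left(-33 + 102 + \frac{1156}{3}\right) - 20956 = \frac{1363}{3} - 20956 = - \frac{61505}{3}$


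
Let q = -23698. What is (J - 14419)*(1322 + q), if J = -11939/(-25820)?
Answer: 2082571469754/6455 ≈ 3.2263e+8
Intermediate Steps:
J = 11939/25820 (J = -11939*(-1/25820) = 11939/25820 ≈ 0.46239)
(J - 14419)*(1322 + q) = (11939/25820 - 14419)*(1322 - 23698) = -372286641/25820*(-22376) = 2082571469754/6455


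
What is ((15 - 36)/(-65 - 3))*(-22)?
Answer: -231/34 ≈ -6.7941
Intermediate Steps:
((15 - 36)/(-65 - 3))*(-22) = -21/(-68)*(-22) = -21*(-1/68)*(-22) = (21/68)*(-22) = -231/34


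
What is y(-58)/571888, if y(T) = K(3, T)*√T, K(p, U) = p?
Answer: 3*I*√58/571888 ≈ 3.9951e-5*I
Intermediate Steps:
y(T) = 3*√T
y(-58)/571888 = (3*√(-58))/571888 = (3*(I*√58))*(1/571888) = (3*I*√58)*(1/571888) = 3*I*√58/571888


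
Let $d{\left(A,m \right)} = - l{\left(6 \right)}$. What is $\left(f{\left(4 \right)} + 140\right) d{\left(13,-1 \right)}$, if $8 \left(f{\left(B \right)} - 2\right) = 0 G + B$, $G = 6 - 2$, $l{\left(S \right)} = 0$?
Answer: $0$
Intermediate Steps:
$d{\left(A,m \right)} = 0$ ($d{\left(A,m \right)} = \left(-1\right) 0 = 0$)
$G = 4$ ($G = 6 - 2 = 4$)
$f{\left(B \right)} = 2 + \frac{B}{8}$ ($f{\left(B \right)} = 2 + \frac{0 \cdot 4 + B}{8} = 2 + \frac{0 + B}{8} = 2 + \frac{B}{8}$)
$\left(f{\left(4 \right)} + 140\right) d{\left(13,-1 \right)} = \left(\left(2 + \frac{1}{8} \cdot 4\right) + 140\right) 0 = \left(\left(2 + \frac{1}{2}\right) + 140\right) 0 = \left(\frac{5}{2} + 140\right) 0 = \frac{285}{2} \cdot 0 = 0$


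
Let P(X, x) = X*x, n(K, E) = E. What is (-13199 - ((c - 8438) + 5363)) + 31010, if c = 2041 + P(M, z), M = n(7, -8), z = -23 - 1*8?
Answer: 18597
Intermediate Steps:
z = -31 (z = -23 - 8 = -31)
M = -8
c = 2289 (c = 2041 - 8*(-31) = 2041 + 248 = 2289)
(-13199 - ((c - 8438) + 5363)) + 31010 = (-13199 - ((2289 - 8438) + 5363)) + 31010 = (-13199 - (-6149 + 5363)) + 31010 = (-13199 - 1*(-786)) + 31010 = (-13199 + 786) + 31010 = -12413 + 31010 = 18597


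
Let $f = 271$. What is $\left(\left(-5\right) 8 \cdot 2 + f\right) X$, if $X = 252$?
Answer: $48132$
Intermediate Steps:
$\left(\left(-5\right) 8 \cdot 2 + f\right) X = \left(\left(-5\right) 8 \cdot 2 + 271\right) 252 = \left(\left(-40\right) 2 + 271\right) 252 = \left(-80 + 271\right) 252 = 191 \cdot 252 = 48132$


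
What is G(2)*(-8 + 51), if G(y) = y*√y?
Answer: 86*√2 ≈ 121.62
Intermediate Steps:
G(y) = y^(3/2)
G(2)*(-8 + 51) = 2^(3/2)*(-8 + 51) = (2*√2)*43 = 86*√2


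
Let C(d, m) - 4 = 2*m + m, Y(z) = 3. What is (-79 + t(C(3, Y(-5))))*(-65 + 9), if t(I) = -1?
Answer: 4480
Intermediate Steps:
C(d, m) = 4 + 3*m (C(d, m) = 4 + (2*m + m) = 4 + 3*m)
(-79 + t(C(3, Y(-5))))*(-65 + 9) = (-79 - 1)*(-65 + 9) = -80*(-56) = 4480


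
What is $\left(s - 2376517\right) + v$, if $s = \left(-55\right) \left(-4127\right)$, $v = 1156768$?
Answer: $-992764$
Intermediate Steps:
$s = 226985$
$\left(s - 2376517\right) + v = \left(226985 - 2376517\right) + 1156768 = -2149532 + 1156768 = -992764$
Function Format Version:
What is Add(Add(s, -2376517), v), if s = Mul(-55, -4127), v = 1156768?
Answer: -992764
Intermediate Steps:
s = 226985
Add(Add(s, -2376517), v) = Add(Add(226985, -2376517), 1156768) = Add(-2149532, 1156768) = -992764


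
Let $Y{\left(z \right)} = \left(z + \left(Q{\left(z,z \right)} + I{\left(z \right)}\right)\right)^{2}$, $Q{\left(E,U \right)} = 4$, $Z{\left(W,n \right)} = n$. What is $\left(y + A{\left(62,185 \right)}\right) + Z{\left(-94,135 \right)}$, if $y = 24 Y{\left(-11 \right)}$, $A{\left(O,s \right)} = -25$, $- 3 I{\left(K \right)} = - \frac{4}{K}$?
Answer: $\frac{481730}{363} \approx 1327.1$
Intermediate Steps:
$I{\left(K \right)} = \frac{4}{3 K}$ ($I{\left(K \right)} = - \frac{\left(-4\right) \frac{1}{K}}{3} = \frac{4}{3 K}$)
$Y{\left(z \right)} = \left(4 + z + \frac{4}{3 z}\right)^{2}$ ($Y{\left(z \right)} = \left(z + \left(4 + \frac{4}{3 z}\right)\right)^{2} = \left(4 + z + \frac{4}{3 z}\right)^{2}$)
$y = \frac{441800}{363}$ ($y = 24 \frac{\left(4 + 3 \left(-11\right) \left(4 - 11\right)\right)^{2}}{9 \cdot 121} = 24 \cdot \frac{1}{9} \cdot \frac{1}{121} \left(4 + 3 \left(-11\right) \left(-7\right)\right)^{2} = 24 \cdot \frac{1}{9} \cdot \frac{1}{121} \left(4 + 231\right)^{2} = 24 \cdot \frac{1}{9} \cdot \frac{1}{121} \cdot 235^{2} = 24 \cdot \frac{1}{9} \cdot \frac{1}{121} \cdot 55225 = 24 \cdot \frac{55225}{1089} = \frac{441800}{363} \approx 1217.1$)
$\left(y + A{\left(62,185 \right)}\right) + Z{\left(-94,135 \right)} = \left(\frac{441800}{363} - 25\right) + 135 = \frac{432725}{363} + 135 = \frac{481730}{363}$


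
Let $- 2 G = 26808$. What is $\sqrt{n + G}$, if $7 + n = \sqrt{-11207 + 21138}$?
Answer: $\sqrt{-13411 + \sqrt{9931}} \approx 115.37 i$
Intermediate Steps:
$n = -7 + \sqrt{9931}$ ($n = -7 + \sqrt{-11207 + 21138} = -7 + \sqrt{9931} \approx 92.654$)
$G = -13404$ ($G = \left(- \frac{1}{2}\right) 26808 = -13404$)
$\sqrt{n + G} = \sqrt{\left(-7 + \sqrt{9931}\right) - 13404} = \sqrt{-13411 + \sqrt{9931}}$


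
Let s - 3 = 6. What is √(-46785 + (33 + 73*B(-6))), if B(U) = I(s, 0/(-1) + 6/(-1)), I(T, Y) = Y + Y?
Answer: 126*I*√3 ≈ 218.24*I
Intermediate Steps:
s = 9 (s = 3 + 6 = 9)
I(T, Y) = 2*Y
B(U) = -12 (B(U) = 2*(0/(-1) + 6/(-1)) = 2*(0*(-1) + 6*(-1)) = 2*(0 - 6) = 2*(-6) = -12)
√(-46785 + (33 + 73*B(-6))) = √(-46785 + (33 + 73*(-12))) = √(-46785 + (33 - 876)) = √(-46785 - 843) = √(-47628) = 126*I*√3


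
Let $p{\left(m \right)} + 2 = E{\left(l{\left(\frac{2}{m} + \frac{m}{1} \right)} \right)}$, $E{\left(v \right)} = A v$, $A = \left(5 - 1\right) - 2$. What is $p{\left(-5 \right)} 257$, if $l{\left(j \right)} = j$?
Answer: $- \frac{16448}{5} \approx -3289.6$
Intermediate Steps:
$A = 2$ ($A = 4 - 2 = 2$)
$E{\left(v \right)} = 2 v$
$p{\left(m \right)} = -2 + 2 m + \frac{4}{m}$ ($p{\left(m \right)} = -2 + 2 \left(\frac{2}{m} + \frac{m}{1}\right) = -2 + 2 \left(\frac{2}{m} + m 1\right) = -2 + 2 \left(\frac{2}{m} + m\right) = -2 + 2 \left(m + \frac{2}{m}\right) = -2 + \left(2 m + \frac{4}{m}\right) = -2 + 2 m + \frac{4}{m}$)
$p{\left(-5 \right)} 257 = \left(-2 + 2 \left(-5\right) + \frac{4}{-5}\right) 257 = \left(-2 - 10 + 4 \left(- \frac{1}{5}\right)\right) 257 = \left(-2 - 10 - \frac{4}{5}\right) 257 = \left(- \frac{64}{5}\right) 257 = - \frac{16448}{5}$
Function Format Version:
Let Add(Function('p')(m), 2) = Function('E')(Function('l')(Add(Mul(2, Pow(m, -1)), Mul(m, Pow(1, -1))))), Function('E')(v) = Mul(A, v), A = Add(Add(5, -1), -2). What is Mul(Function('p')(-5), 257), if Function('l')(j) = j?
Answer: Rational(-16448, 5) ≈ -3289.6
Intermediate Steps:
A = 2 (A = Add(4, -2) = 2)
Function('E')(v) = Mul(2, v)
Function('p')(m) = Add(-2, Mul(2, m), Mul(4, Pow(m, -1))) (Function('p')(m) = Add(-2, Mul(2, Add(Mul(2, Pow(m, -1)), Mul(m, Pow(1, -1))))) = Add(-2, Mul(2, Add(Mul(2, Pow(m, -1)), Mul(m, 1)))) = Add(-2, Mul(2, Add(Mul(2, Pow(m, -1)), m))) = Add(-2, Mul(2, Add(m, Mul(2, Pow(m, -1))))) = Add(-2, Add(Mul(2, m), Mul(4, Pow(m, -1)))) = Add(-2, Mul(2, m), Mul(4, Pow(m, -1))))
Mul(Function('p')(-5), 257) = Mul(Add(-2, Mul(2, -5), Mul(4, Pow(-5, -1))), 257) = Mul(Add(-2, -10, Mul(4, Rational(-1, 5))), 257) = Mul(Add(-2, -10, Rational(-4, 5)), 257) = Mul(Rational(-64, 5), 257) = Rational(-16448, 5)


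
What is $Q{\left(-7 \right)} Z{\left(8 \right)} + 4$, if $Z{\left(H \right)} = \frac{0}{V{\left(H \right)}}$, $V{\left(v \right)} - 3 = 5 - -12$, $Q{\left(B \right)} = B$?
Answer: $4$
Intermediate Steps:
$V{\left(v \right)} = 20$ ($V{\left(v \right)} = 3 + \left(5 - -12\right) = 3 + \left(5 + 12\right) = 3 + 17 = 20$)
$Z{\left(H \right)} = 0$ ($Z{\left(H \right)} = \frac{0}{20} = 0 \cdot \frac{1}{20} = 0$)
$Q{\left(-7 \right)} Z{\left(8 \right)} + 4 = \left(-7\right) 0 + 4 = 0 + 4 = 4$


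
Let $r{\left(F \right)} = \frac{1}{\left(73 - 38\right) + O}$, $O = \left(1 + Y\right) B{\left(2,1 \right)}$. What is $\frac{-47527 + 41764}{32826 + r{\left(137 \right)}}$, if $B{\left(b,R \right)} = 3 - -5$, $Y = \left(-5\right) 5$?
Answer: $- \frac{904791}{5153681} \approx -0.17556$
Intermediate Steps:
$Y = -25$
$B{\left(b,R \right)} = 8$ ($B{\left(b,R \right)} = 3 + 5 = 8$)
$O = -192$ ($O = \left(1 - 25\right) 8 = \left(-24\right) 8 = -192$)
$r{\left(F \right)} = - \frac{1}{157}$ ($r{\left(F \right)} = \frac{1}{\left(73 - 38\right) - 192} = \frac{1}{35 - 192} = \frac{1}{-157} = - \frac{1}{157}$)
$\frac{-47527 + 41764}{32826 + r{\left(137 \right)}} = \frac{-47527 + 41764}{32826 - \frac{1}{157}} = - \frac{5763}{\frac{5153681}{157}} = \left(-5763\right) \frac{157}{5153681} = - \frac{904791}{5153681}$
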